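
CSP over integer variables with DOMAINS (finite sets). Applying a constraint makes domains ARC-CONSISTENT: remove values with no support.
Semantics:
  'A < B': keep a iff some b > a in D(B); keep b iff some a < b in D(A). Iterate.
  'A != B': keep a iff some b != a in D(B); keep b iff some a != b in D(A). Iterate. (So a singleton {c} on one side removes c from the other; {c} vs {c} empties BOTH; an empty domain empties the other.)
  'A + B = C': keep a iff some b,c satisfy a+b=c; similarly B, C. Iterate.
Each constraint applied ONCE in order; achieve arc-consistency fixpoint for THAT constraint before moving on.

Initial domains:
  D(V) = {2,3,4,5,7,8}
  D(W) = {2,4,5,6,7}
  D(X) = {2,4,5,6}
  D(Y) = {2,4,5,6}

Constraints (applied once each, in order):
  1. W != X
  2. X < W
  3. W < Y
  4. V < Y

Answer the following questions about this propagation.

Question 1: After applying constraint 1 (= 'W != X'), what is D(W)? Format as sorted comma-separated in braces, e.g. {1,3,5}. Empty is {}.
Answer: {2,4,5,6,7}

Derivation:
Constraint 1 (W != X) on D(W)={2,4,5,6,7} D(X)={2,4,5,6}: no change
So after constraint 1: D(W) = {2,4,5,6,7}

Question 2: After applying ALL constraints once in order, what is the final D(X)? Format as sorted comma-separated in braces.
Answer: {2,4,5,6}

Derivation:
Constraint 1 (W != X) on D(W)={2,4,5,6,7} D(X)={2,4,5,6}: no change
Constraint 2 (X < W) on D(X)={2,4,5,6} D(W)={2,4,5,6,7}: W {2,4,5,6,7}->{4,5,6,7}
Constraint 3 (W < Y) on D(W)={4,5,6,7} D(Y)={2,4,5,6}: W {4,5,6,7}->{4,5}; Y {2,4,5,6}->{5,6}
Constraint 4 (V < Y) on D(V)={2,3,4,5,7,8} D(Y)={5,6}: V {2,3,4,5,7,8}->{2,3,4,5}
So after all 4 constraints: D(X) = {2,4,5,6}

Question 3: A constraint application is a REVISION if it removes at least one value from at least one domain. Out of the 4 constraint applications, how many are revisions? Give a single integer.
Constraint 1 (W != X) on D(W)={2,4,5,6,7} D(X)={2,4,5,6}: no change => not a revision
Constraint 2 (X < W) on D(X)={2,4,5,6} D(W)={2,4,5,6,7}: W {2,4,5,6,7}->{4,5,6,7} => REVISION
Constraint 3 (W < Y) on D(W)={4,5,6,7} D(Y)={2,4,5,6}: W {4,5,6,7}->{4,5}; Y {2,4,5,6}->{5,6} => REVISION
Constraint 4 (V < Y) on D(V)={2,3,4,5,7,8} D(Y)={5,6}: V {2,3,4,5,7,8}->{2,3,4,5} => REVISION
Total revisions = 3

Answer: 3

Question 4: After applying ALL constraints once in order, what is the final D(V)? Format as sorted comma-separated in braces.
Constraint 1 (W != X) on D(W)={2,4,5,6,7} D(X)={2,4,5,6}: no change
Constraint 2 (X < W) on D(X)={2,4,5,6} D(W)={2,4,5,6,7}: W {2,4,5,6,7}->{4,5,6,7}
Constraint 3 (W < Y) on D(W)={4,5,6,7} D(Y)={2,4,5,6}: W {4,5,6,7}->{4,5}; Y {2,4,5,6}->{5,6}
Constraint 4 (V < Y) on D(V)={2,3,4,5,7,8} D(Y)={5,6}: V {2,3,4,5,7,8}->{2,3,4,5}
So after all 4 constraints: D(V) = {2,3,4,5}

Answer: {2,3,4,5}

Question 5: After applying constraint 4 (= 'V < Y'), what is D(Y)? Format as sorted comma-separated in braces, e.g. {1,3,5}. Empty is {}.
Answer: {5,6}

Derivation:
Constraint 1 (W != X) on D(W)={2,4,5,6,7} D(X)={2,4,5,6}: no change
Constraint 2 (X < W) on D(X)={2,4,5,6} D(W)={2,4,5,6,7}: W {2,4,5,6,7}->{4,5,6,7}
Constraint 3 (W < Y) on D(W)={4,5,6,7} D(Y)={2,4,5,6}: W {4,5,6,7}->{4,5}; Y {2,4,5,6}->{5,6}
Constraint 4 (V < Y) on D(V)={2,3,4,5,7,8} D(Y)={5,6}: V {2,3,4,5,7,8}->{2,3,4,5}
So after constraint 4: D(Y) = {5,6}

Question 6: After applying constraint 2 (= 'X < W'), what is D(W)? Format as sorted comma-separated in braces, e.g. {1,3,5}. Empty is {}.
Constraint 1 (W != X) on D(W)={2,4,5,6,7} D(X)={2,4,5,6}: no change
Constraint 2 (X < W) on D(X)={2,4,5,6} D(W)={2,4,5,6,7}: W {2,4,5,6,7}->{4,5,6,7}
So after constraint 2: D(W) = {4,5,6,7}

Answer: {4,5,6,7}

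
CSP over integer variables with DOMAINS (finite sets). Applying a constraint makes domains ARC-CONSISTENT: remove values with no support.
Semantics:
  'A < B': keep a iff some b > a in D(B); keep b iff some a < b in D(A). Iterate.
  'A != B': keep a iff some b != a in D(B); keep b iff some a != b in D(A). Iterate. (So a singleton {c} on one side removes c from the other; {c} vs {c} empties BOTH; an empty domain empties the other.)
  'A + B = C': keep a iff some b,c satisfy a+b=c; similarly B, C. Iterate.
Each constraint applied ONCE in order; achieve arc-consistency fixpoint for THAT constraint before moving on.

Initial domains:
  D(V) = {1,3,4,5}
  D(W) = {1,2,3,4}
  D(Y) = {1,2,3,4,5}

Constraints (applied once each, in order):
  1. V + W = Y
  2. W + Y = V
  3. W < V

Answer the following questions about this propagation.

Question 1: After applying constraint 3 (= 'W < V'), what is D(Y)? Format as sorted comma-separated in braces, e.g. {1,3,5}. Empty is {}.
Answer: {2,3}

Derivation:
Constraint 1 (V + W = Y) on D(V)={1,3,4,5} D(W)={1,2,3,4} D(Y)={1,2,3,4,5}: V {1,3,4,5}->{1,3,4}; Y {1,2,3,4,5}->{2,3,4,5}
Constraint 2 (W + Y = V) on D(W)={1,2,3,4} D(Y)={2,3,4,5} D(V)={1,3,4}: W {1,2,3,4}->{1,2}; Y {2,3,4,5}->{2,3}; V {1,3,4}->{3,4}
Constraint 3 (W < V) on D(W)={1,2} D(V)={3,4}: no change
So after constraint 3: D(Y) = {2,3}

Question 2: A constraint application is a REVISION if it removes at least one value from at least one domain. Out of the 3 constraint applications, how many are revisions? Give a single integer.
Answer: 2

Derivation:
Constraint 1 (V + W = Y) on D(V)={1,3,4,5} D(W)={1,2,3,4} D(Y)={1,2,3,4,5}: V {1,3,4,5}->{1,3,4}; Y {1,2,3,4,5}->{2,3,4,5} => REVISION
Constraint 2 (W + Y = V) on D(W)={1,2,3,4} D(Y)={2,3,4,5} D(V)={1,3,4}: W {1,2,3,4}->{1,2}; Y {2,3,4,5}->{2,3}; V {1,3,4}->{3,4} => REVISION
Constraint 3 (W < V) on D(W)={1,2} D(V)={3,4}: no change => not a revision
Total revisions = 2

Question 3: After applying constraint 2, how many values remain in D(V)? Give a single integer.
Constraint 1 (V + W = Y) on D(V)={1,3,4,5} D(W)={1,2,3,4} D(Y)={1,2,3,4,5}: V {1,3,4,5}->{1,3,4}; Y {1,2,3,4,5}->{2,3,4,5}
Constraint 2 (W + Y = V) on D(W)={1,2,3,4} D(Y)={2,3,4,5} D(V)={1,3,4}: W {1,2,3,4}->{1,2}; Y {2,3,4,5}->{2,3}; V {1,3,4}->{3,4}
So after constraint 2: D(V)={3,4}, size = 2

Answer: 2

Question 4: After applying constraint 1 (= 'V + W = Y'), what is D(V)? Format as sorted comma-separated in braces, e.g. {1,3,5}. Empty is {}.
Constraint 1 (V + W = Y) on D(V)={1,3,4,5} D(W)={1,2,3,4} D(Y)={1,2,3,4,5}: V {1,3,4,5}->{1,3,4}; Y {1,2,3,4,5}->{2,3,4,5}
So after constraint 1: D(V) = {1,3,4}

Answer: {1,3,4}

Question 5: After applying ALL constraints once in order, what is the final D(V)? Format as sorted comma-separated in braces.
Constraint 1 (V + W = Y) on D(V)={1,3,4,5} D(W)={1,2,3,4} D(Y)={1,2,3,4,5}: V {1,3,4,5}->{1,3,4}; Y {1,2,3,4,5}->{2,3,4,5}
Constraint 2 (W + Y = V) on D(W)={1,2,3,4} D(Y)={2,3,4,5} D(V)={1,3,4}: W {1,2,3,4}->{1,2}; Y {2,3,4,5}->{2,3}; V {1,3,4}->{3,4}
Constraint 3 (W < V) on D(W)={1,2} D(V)={3,4}: no change
So after all 3 constraints: D(V) = {3,4}

Answer: {3,4}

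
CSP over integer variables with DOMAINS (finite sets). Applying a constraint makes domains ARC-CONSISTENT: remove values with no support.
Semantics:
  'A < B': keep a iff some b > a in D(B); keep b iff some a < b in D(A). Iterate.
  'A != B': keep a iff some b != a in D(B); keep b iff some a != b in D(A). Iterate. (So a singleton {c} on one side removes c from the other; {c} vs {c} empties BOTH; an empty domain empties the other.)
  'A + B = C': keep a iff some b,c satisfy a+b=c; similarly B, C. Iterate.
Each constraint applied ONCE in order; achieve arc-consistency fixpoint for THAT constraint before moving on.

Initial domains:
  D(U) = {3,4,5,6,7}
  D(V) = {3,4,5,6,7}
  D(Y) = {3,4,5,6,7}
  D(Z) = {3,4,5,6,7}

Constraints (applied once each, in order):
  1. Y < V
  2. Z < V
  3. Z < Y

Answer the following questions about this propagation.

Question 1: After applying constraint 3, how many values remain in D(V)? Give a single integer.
Answer: 4

Derivation:
Constraint 1 (Y < V) on D(Y)={3,4,5,6,7} D(V)={3,4,5,6,7}: Y {3,4,5,6,7}->{3,4,5,6}; V {3,4,5,6,7}->{4,5,6,7}
Constraint 2 (Z < V) on D(Z)={3,4,5,6,7} D(V)={4,5,6,7}: Z {3,4,5,6,7}->{3,4,5,6}
Constraint 3 (Z < Y) on D(Z)={3,4,5,6} D(Y)={3,4,5,6}: Z {3,4,5,6}->{3,4,5}; Y {3,4,5,6}->{4,5,6}
So after constraint 3: D(V)={4,5,6,7}, size = 4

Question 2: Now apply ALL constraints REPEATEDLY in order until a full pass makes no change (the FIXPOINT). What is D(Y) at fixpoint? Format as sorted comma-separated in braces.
Answer: {4,5,6}

Derivation:
pass 0 (initial): D(Y)={3,4,5,6,7}
pass 1: V {3,4,5,6,7}->{4,5,6,7}; Y {3,4,5,6,7}->{4,5,6}; Z {3,4,5,6,7}->{3,4,5}
pass 2: V {4,5,6,7}->{5,6,7}
pass 3: no change
Fixpoint after 3 passes: D(Y) = {4,5,6}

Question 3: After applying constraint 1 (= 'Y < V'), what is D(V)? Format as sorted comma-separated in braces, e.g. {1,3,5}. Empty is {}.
Answer: {4,5,6,7}

Derivation:
Constraint 1 (Y < V) on D(Y)={3,4,5,6,7} D(V)={3,4,5,6,7}: Y {3,4,5,6,7}->{3,4,5,6}; V {3,4,5,6,7}->{4,5,6,7}
So after constraint 1: D(V) = {4,5,6,7}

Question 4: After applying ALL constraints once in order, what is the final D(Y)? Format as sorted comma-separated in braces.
Answer: {4,5,6}

Derivation:
Constraint 1 (Y < V) on D(Y)={3,4,5,6,7} D(V)={3,4,5,6,7}: Y {3,4,5,6,7}->{3,4,5,6}; V {3,4,5,6,7}->{4,5,6,7}
Constraint 2 (Z < V) on D(Z)={3,4,5,6,7} D(V)={4,5,6,7}: Z {3,4,5,6,7}->{3,4,5,6}
Constraint 3 (Z < Y) on D(Z)={3,4,5,6} D(Y)={3,4,5,6}: Z {3,4,5,6}->{3,4,5}; Y {3,4,5,6}->{4,5,6}
So after all 3 constraints: D(Y) = {4,5,6}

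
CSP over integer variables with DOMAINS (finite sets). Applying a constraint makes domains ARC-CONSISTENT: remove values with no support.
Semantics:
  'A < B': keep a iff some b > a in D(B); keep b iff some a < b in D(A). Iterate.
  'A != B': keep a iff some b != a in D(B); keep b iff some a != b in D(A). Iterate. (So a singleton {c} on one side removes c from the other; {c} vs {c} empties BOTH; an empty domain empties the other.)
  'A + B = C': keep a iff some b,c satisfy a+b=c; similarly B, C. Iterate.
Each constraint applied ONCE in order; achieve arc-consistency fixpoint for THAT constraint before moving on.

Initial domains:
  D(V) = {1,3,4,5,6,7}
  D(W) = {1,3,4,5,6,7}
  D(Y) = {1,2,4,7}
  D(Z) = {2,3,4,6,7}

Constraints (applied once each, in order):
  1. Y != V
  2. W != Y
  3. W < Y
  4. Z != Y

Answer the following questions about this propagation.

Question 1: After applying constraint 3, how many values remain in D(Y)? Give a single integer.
Constraint 1 (Y != V) on D(Y)={1,2,4,7} D(V)={1,3,4,5,6,7}: no change
Constraint 2 (W != Y) on D(W)={1,3,4,5,6,7} D(Y)={1,2,4,7}: no change
Constraint 3 (W < Y) on D(W)={1,3,4,5,6,7} D(Y)={1,2,4,7}: W {1,3,4,5,6,7}->{1,3,4,5,6}; Y {1,2,4,7}->{2,4,7}
So after constraint 3: D(Y)={2,4,7}, size = 3

Answer: 3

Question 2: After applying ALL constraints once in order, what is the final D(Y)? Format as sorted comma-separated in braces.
Constraint 1 (Y != V) on D(Y)={1,2,4,7} D(V)={1,3,4,5,6,7}: no change
Constraint 2 (W != Y) on D(W)={1,3,4,5,6,7} D(Y)={1,2,4,7}: no change
Constraint 3 (W < Y) on D(W)={1,3,4,5,6,7} D(Y)={1,2,4,7}: W {1,3,4,5,6,7}->{1,3,4,5,6}; Y {1,2,4,7}->{2,4,7}
Constraint 4 (Z != Y) on D(Z)={2,3,4,6,7} D(Y)={2,4,7}: no change
So after all 4 constraints: D(Y) = {2,4,7}

Answer: {2,4,7}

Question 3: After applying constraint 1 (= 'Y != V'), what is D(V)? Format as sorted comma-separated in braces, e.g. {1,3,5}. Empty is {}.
Constraint 1 (Y != V) on D(Y)={1,2,4,7} D(V)={1,3,4,5,6,7}: no change
So after constraint 1: D(V) = {1,3,4,5,6,7}

Answer: {1,3,4,5,6,7}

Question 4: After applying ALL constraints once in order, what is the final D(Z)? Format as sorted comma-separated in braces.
Constraint 1 (Y != V) on D(Y)={1,2,4,7} D(V)={1,3,4,5,6,7}: no change
Constraint 2 (W != Y) on D(W)={1,3,4,5,6,7} D(Y)={1,2,4,7}: no change
Constraint 3 (W < Y) on D(W)={1,3,4,5,6,7} D(Y)={1,2,4,7}: W {1,3,4,5,6,7}->{1,3,4,5,6}; Y {1,2,4,7}->{2,4,7}
Constraint 4 (Z != Y) on D(Z)={2,3,4,6,7} D(Y)={2,4,7}: no change
So after all 4 constraints: D(Z) = {2,3,4,6,7}

Answer: {2,3,4,6,7}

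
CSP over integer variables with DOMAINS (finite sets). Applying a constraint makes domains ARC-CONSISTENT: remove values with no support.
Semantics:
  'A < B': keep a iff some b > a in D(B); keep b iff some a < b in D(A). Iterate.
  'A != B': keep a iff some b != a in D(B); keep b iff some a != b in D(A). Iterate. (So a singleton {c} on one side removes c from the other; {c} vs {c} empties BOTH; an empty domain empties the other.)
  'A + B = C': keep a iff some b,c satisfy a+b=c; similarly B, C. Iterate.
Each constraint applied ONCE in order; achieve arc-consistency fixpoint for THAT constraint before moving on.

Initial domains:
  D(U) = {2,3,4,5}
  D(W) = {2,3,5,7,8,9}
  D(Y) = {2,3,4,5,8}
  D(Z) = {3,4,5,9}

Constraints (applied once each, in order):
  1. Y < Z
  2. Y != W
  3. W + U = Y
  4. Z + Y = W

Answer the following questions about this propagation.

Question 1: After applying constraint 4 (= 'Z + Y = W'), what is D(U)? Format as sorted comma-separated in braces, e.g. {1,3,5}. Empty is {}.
Constraint 1 (Y < Z) on D(Y)={2,3,4,5,8} D(Z)={3,4,5,9}: no change
Constraint 2 (Y != W) on D(Y)={2,3,4,5,8} D(W)={2,3,5,7,8,9}: no change
Constraint 3 (W + U = Y) on D(W)={2,3,5,7,8,9} D(U)={2,3,4,5} D(Y)={2,3,4,5,8}: W {2,3,5,7,8,9}->{2,3,5}; U {2,3,4,5}->{2,3,5}; Y {2,3,4,5,8}->{4,5,8}
Constraint 4 (Z + Y = W) on D(Z)={3,4,5,9} D(Y)={4,5,8} D(W)={2,3,5}: Z {3,4,5,9}->{}; Y {4,5,8}->{}; W {2,3,5}->{}
So after constraint 4: D(U) = {2,3,5}

Answer: {2,3,5}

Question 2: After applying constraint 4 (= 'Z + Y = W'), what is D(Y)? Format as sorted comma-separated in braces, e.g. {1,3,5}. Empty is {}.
Answer: {}

Derivation:
Constraint 1 (Y < Z) on D(Y)={2,3,4,5,8} D(Z)={3,4,5,9}: no change
Constraint 2 (Y != W) on D(Y)={2,3,4,5,8} D(W)={2,3,5,7,8,9}: no change
Constraint 3 (W + U = Y) on D(W)={2,3,5,7,8,9} D(U)={2,3,4,5} D(Y)={2,3,4,5,8}: W {2,3,5,7,8,9}->{2,3,5}; U {2,3,4,5}->{2,3,5}; Y {2,3,4,5,8}->{4,5,8}
Constraint 4 (Z + Y = W) on D(Z)={3,4,5,9} D(Y)={4,5,8} D(W)={2,3,5}: Z {3,4,5,9}->{}; Y {4,5,8}->{}; W {2,3,5}->{}
So after constraint 4: D(Y) = {}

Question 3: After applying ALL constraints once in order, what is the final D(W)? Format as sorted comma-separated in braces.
Constraint 1 (Y < Z) on D(Y)={2,3,4,5,8} D(Z)={3,4,5,9}: no change
Constraint 2 (Y != W) on D(Y)={2,3,4,5,8} D(W)={2,3,5,7,8,9}: no change
Constraint 3 (W + U = Y) on D(W)={2,3,5,7,8,9} D(U)={2,3,4,5} D(Y)={2,3,4,5,8}: W {2,3,5,7,8,9}->{2,3,5}; U {2,3,4,5}->{2,3,5}; Y {2,3,4,5,8}->{4,5,8}
Constraint 4 (Z + Y = W) on D(Z)={3,4,5,9} D(Y)={4,5,8} D(W)={2,3,5}: Z {3,4,5,9}->{}; Y {4,5,8}->{}; W {2,3,5}->{}
So after all 4 constraints: D(W) = {}

Answer: {}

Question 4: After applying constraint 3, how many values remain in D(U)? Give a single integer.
Constraint 1 (Y < Z) on D(Y)={2,3,4,5,8} D(Z)={3,4,5,9}: no change
Constraint 2 (Y != W) on D(Y)={2,3,4,5,8} D(W)={2,3,5,7,8,9}: no change
Constraint 3 (W + U = Y) on D(W)={2,3,5,7,8,9} D(U)={2,3,4,5} D(Y)={2,3,4,5,8}: W {2,3,5,7,8,9}->{2,3,5}; U {2,3,4,5}->{2,3,5}; Y {2,3,4,5,8}->{4,5,8}
So after constraint 3: D(U)={2,3,5}, size = 3

Answer: 3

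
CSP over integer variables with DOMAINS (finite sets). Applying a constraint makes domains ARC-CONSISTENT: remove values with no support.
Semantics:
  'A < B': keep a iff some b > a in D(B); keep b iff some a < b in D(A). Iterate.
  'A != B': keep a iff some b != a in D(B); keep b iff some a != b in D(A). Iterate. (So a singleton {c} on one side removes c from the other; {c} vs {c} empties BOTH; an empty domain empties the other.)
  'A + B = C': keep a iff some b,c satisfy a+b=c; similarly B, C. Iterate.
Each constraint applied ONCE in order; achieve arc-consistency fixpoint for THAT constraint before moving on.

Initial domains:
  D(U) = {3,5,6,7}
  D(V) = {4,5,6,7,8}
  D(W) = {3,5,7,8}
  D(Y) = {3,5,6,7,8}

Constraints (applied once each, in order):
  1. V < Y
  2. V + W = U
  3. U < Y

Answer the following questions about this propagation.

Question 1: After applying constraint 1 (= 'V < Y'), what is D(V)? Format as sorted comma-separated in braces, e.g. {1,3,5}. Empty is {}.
Constraint 1 (V < Y) on D(V)={4,5,6,7,8} D(Y)={3,5,6,7,8}: V {4,5,6,7,8}->{4,5,6,7}; Y {3,5,6,7,8}->{5,6,7,8}
So after constraint 1: D(V) = {4,5,6,7}

Answer: {4,5,6,7}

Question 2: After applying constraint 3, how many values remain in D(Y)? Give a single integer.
Answer: 1

Derivation:
Constraint 1 (V < Y) on D(V)={4,5,6,7,8} D(Y)={3,5,6,7,8}: V {4,5,6,7,8}->{4,5,6,7}; Y {3,5,6,7,8}->{5,6,7,8}
Constraint 2 (V + W = U) on D(V)={4,5,6,7} D(W)={3,5,7,8} D(U)={3,5,6,7}: V {4,5,6,7}->{4}; W {3,5,7,8}->{3}; U {3,5,6,7}->{7}
Constraint 3 (U < Y) on D(U)={7} D(Y)={5,6,7,8}: Y {5,6,7,8}->{8}
So after constraint 3: D(Y)={8}, size = 1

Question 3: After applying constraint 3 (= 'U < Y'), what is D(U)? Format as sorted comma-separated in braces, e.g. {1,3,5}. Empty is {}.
Answer: {7}

Derivation:
Constraint 1 (V < Y) on D(V)={4,5,6,7,8} D(Y)={3,5,6,7,8}: V {4,5,6,7,8}->{4,5,6,7}; Y {3,5,6,7,8}->{5,6,7,8}
Constraint 2 (V + W = U) on D(V)={4,5,6,7} D(W)={3,5,7,8} D(U)={3,5,6,7}: V {4,5,6,7}->{4}; W {3,5,7,8}->{3}; U {3,5,6,7}->{7}
Constraint 3 (U < Y) on D(U)={7} D(Y)={5,6,7,8}: Y {5,6,7,8}->{8}
So after constraint 3: D(U) = {7}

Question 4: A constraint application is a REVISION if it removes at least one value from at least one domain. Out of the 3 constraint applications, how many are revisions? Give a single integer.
Answer: 3

Derivation:
Constraint 1 (V < Y) on D(V)={4,5,6,7,8} D(Y)={3,5,6,7,8}: V {4,5,6,7,8}->{4,5,6,7}; Y {3,5,6,7,8}->{5,6,7,8} => REVISION
Constraint 2 (V + W = U) on D(V)={4,5,6,7} D(W)={3,5,7,8} D(U)={3,5,6,7}: V {4,5,6,7}->{4}; W {3,5,7,8}->{3}; U {3,5,6,7}->{7} => REVISION
Constraint 3 (U < Y) on D(U)={7} D(Y)={5,6,7,8}: Y {5,6,7,8}->{8} => REVISION
Total revisions = 3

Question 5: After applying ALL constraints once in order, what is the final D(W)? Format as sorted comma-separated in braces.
Answer: {3}

Derivation:
Constraint 1 (V < Y) on D(V)={4,5,6,7,8} D(Y)={3,5,6,7,8}: V {4,5,6,7,8}->{4,5,6,7}; Y {3,5,6,7,8}->{5,6,7,8}
Constraint 2 (V + W = U) on D(V)={4,5,6,7} D(W)={3,5,7,8} D(U)={3,5,6,7}: V {4,5,6,7}->{4}; W {3,5,7,8}->{3}; U {3,5,6,7}->{7}
Constraint 3 (U < Y) on D(U)={7} D(Y)={5,6,7,8}: Y {5,6,7,8}->{8}
So after all 3 constraints: D(W) = {3}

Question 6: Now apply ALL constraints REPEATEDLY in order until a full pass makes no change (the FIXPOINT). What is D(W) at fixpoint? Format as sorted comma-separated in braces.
Answer: {3}

Derivation:
pass 0 (initial): D(W)={3,5,7,8}
pass 1: U {3,5,6,7}->{7}; V {4,5,6,7,8}->{4}; W {3,5,7,8}->{3}; Y {3,5,6,7,8}->{8}
pass 2: no change
Fixpoint after 2 passes: D(W) = {3}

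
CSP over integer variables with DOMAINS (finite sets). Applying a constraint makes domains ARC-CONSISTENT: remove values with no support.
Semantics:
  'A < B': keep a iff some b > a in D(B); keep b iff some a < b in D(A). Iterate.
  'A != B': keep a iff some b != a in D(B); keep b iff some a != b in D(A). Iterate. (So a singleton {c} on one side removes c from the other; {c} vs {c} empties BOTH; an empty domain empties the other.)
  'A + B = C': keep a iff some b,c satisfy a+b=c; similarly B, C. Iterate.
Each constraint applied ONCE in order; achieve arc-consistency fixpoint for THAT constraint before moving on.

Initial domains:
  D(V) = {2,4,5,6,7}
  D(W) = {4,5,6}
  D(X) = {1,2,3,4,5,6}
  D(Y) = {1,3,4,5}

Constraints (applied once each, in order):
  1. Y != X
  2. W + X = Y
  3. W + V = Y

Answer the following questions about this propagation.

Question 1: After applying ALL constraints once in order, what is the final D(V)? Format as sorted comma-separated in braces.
Constraint 1 (Y != X) on D(Y)={1,3,4,5} D(X)={1,2,3,4,5,6}: no change
Constraint 2 (W + X = Y) on D(W)={4,5,6} D(X)={1,2,3,4,5,6} D(Y)={1,3,4,5}: W {4,5,6}->{4}; X {1,2,3,4,5,6}->{1}; Y {1,3,4,5}->{5}
Constraint 3 (W + V = Y) on D(W)={4} D(V)={2,4,5,6,7} D(Y)={5}: W {4}->{}; V {2,4,5,6,7}->{}; Y {5}->{}
So after all 3 constraints: D(V) = {}

Answer: {}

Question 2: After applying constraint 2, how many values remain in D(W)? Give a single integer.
Constraint 1 (Y != X) on D(Y)={1,3,4,5} D(X)={1,2,3,4,5,6}: no change
Constraint 2 (W + X = Y) on D(W)={4,5,6} D(X)={1,2,3,4,5,6} D(Y)={1,3,4,5}: W {4,5,6}->{4}; X {1,2,3,4,5,6}->{1}; Y {1,3,4,5}->{5}
So after constraint 2: D(W)={4}, size = 1

Answer: 1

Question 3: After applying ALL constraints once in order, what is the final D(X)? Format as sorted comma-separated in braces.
Answer: {1}

Derivation:
Constraint 1 (Y != X) on D(Y)={1,3,4,5} D(X)={1,2,3,4,5,6}: no change
Constraint 2 (W + X = Y) on D(W)={4,5,6} D(X)={1,2,3,4,5,6} D(Y)={1,3,4,5}: W {4,5,6}->{4}; X {1,2,3,4,5,6}->{1}; Y {1,3,4,5}->{5}
Constraint 3 (W + V = Y) on D(W)={4} D(V)={2,4,5,6,7} D(Y)={5}: W {4}->{}; V {2,4,5,6,7}->{}; Y {5}->{}
So after all 3 constraints: D(X) = {1}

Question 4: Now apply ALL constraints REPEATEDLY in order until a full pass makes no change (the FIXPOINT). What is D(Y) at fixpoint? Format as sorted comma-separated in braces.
pass 0 (initial): D(Y)={1,3,4,5}
pass 1: V {2,4,5,6,7}->{}; W {4,5,6}->{}; X {1,2,3,4,5,6}->{1}; Y {1,3,4,5}->{}
pass 2: X {1}->{}
pass 3: no change
Fixpoint after 3 passes: D(Y) = {}

Answer: {}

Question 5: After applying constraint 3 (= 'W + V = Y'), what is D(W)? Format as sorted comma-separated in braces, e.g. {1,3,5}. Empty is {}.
Constraint 1 (Y != X) on D(Y)={1,3,4,5} D(X)={1,2,3,4,5,6}: no change
Constraint 2 (W + X = Y) on D(W)={4,5,6} D(X)={1,2,3,4,5,6} D(Y)={1,3,4,5}: W {4,5,6}->{4}; X {1,2,3,4,5,6}->{1}; Y {1,3,4,5}->{5}
Constraint 3 (W + V = Y) on D(W)={4} D(V)={2,4,5,6,7} D(Y)={5}: W {4}->{}; V {2,4,5,6,7}->{}; Y {5}->{}
So after constraint 3: D(W) = {}

Answer: {}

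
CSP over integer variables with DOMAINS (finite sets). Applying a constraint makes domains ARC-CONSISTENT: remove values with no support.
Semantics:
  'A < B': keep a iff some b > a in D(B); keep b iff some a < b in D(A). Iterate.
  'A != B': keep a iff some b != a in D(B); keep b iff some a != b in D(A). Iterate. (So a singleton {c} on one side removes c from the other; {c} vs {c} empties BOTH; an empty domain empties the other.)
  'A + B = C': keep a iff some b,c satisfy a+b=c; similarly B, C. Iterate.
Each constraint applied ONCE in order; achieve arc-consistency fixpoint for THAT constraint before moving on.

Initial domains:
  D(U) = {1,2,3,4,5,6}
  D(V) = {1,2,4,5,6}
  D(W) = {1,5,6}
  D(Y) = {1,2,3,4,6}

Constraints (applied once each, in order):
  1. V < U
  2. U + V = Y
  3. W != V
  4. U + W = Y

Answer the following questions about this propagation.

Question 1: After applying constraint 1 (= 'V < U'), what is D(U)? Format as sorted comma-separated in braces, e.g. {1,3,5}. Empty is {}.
Constraint 1 (V < U) on D(V)={1,2,4,5,6} D(U)={1,2,3,4,5,6}: V {1,2,4,5,6}->{1,2,4,5}; U {1,2,3,4,5,6}->{2,3,4,5,6}
So after constraint 1: D(U) = {2,3,4,5,6}

Answer: {2,3,4,5,6}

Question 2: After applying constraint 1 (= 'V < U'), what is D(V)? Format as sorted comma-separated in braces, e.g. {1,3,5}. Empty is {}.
Constraint 1 (V < U) on D(V)={1,2,4,5,6} D(U)={1,2,3,4,5,6}: V {1,2,4,5,6}->{1,2,4,5}; U {1,2,3,4,5,6}->{2,3,4,5,6}
So after constraint 1: D(V) = {1,2,4,5}

Answer: {1,2,4,5}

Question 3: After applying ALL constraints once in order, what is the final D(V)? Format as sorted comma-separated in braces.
Constraint 1 (V < U) on D(V)={1,2,4,5,6} D(U)={1,2,3,4,5,6}: V {1,2,4,5,6}->{1,2,4,5}; U {1,2,3,4,5,6}->{2,3,4,5,6}
Constraint 2 (U + V = Y) on D(U)={2,3,4,5,6} D(V)={1,2,4,5} D(Y)={1,2,3,4,6}: U {2,3,4,5,6}->{2,3,4,5}; V {1,2,4,5}->{1,2,4}; Y {1,2,3,4,6}->{3,4,6}
Constraint 3 (W != V) on D(W)={1,5,6} D(V)={1,2,4}: no change
Constraint 4 (U + W = Y) on D(U)={2,3,4,5} D(W)={1,5,6} D(Y)={3,4,6}: U {2,3,4,5}->{2,3,5}; W {1,5,6}->{1}
So after all 4 constraints: D(V) = {1,2,4}

Answer: {1,2,4}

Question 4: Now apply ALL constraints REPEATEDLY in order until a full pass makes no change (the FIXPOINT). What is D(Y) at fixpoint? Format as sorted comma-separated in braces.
Answer: {}

Derivation:
pass 0 (initial): D(Y)={1,2,3,4,6}
pass 1: U {1,2,3,4,5,6}->{2,3,5}; V {1,2,4,5,6}->{1,2,4}; W {1,5,6}->{1}; Y {1,2,3,4,6}->{3,4,6}
pass 2: V {1,2,4}->{2,4}
pass 3: U {2,3,5}->{}; V {2,4}->{}; W {1}->{}; Y {3,4,6}->{}
pass 4: no change
Fixpoint after 4 passes: D(Y) = {}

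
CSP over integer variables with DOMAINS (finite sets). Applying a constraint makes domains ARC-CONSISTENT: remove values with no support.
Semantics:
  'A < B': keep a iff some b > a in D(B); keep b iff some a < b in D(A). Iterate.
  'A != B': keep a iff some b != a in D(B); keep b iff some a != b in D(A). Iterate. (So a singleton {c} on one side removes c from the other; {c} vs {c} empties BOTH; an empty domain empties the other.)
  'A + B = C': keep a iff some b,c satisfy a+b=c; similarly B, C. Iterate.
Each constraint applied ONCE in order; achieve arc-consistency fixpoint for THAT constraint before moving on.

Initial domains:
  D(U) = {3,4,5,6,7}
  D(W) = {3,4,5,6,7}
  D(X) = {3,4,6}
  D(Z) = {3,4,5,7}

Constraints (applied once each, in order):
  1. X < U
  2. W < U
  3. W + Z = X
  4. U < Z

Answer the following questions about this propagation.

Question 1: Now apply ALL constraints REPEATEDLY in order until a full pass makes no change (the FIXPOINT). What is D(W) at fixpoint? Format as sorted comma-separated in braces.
pass 0 (initial): D(W)={3,4,5,6,7}
pass 1: U {3,4,5,6,7}->{}; W {3,4,5,6,7}->{3}; X {3,4,6}->{6}; Z {3,4,5,7}->{}
pass 2: W {3}->{}; X {6}->{}
pass 3: no change
Fixpoint after 3 passes: D(W) = {}

Answer: {}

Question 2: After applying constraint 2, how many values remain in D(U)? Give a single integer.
Constraint 1 (X < U) on D(X)={3,4,6} D(U)={3,4,5,6,7}: U {3,4,5,6,7}->{4,5,6,7}
Constraint 2 (W < U) on D(W)={3,4,5,6,7} D(U)={4,5,6,7}: W {3,4,5,6,7}->{3,4,5,6}
So after constraint 2: D(U)={4,5,6,7}, size = 4

Answer: 4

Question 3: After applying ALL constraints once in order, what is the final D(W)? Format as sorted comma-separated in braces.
Constraint 1 (X < U) on D(X)={3,4,6} D(U)={3,4,5,6,7}: U {3,4,5,6,7}->{4,5,6,7}
Constraint 2 (W < U) on D(W)={3,4,5,6,7} D(U)={4,5,6,7}: W {3,4,5,6,7}->{3,4,5,6}
Constraint 3 (W + Z = X) on D(W)={3,4,5,6} D(Z)={3,4,5,7} D(X)={3,4,6}: W {3,4,5,6}->{3}; Z {3,4,5,7}->{3}; X {3,4,6}->{6}
Constraint 4 (U < Z) on D(U)={4,5,6,7} D(Z)={3}: U {4,5,6,7}->{}; Z {3}->{}
So after all 4 constraints: D(W) = {3}

Answer: {3}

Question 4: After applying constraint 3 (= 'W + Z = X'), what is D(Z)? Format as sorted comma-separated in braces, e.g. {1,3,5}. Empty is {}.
Constraint 1 (X < U) on D(X)={3,4,6} D(U)={3,4,5,6,7}: U {3,4,5,6,7}->{4,5,6,7}
Constraint 2 (W < U) on D(W)={3,4,5,6,7} D(U)={4,5,6,7}: W {3,4,5,6,7}->{3,4,5,6}
Constraint 3 (W + Z = X) on D(W)={3,4,5,6} D(Z)={3,4,5,7} D(X)={3,4,6}: W {3,4,5,6}->{3}; Z {3,4,5,7}->{3}; X {3,4,6}->{6}
So after constraint 3: D(Z) = {3}

Answer: {3}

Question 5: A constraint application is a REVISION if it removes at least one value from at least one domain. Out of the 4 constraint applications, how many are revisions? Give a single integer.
Constraint 1 (X < U) on D(X)={3,4,6} D(U)={3,4,5,6,7}: U {3,4,5,6,7}->{4,5,6,7} => REVISION
Constraint 2 (W < U) on D(W)={3,4,5,6,7} D(U)={4,5,6,7}: W {3,4,5,6,7}->{3,4,5,6} => REVISION
Constraint 3 (W + Z = X) on D(W)={3,4,5,6} D(Z)={3,4,5,7} D(X)={3,4,6}: W {3,4,5,6}->{3}; Z {3,4,5,7}->{3}; X {3,4,6}->{6} => REVISION
Constraint 4 (U < Z) on D(U)={4,5,6,7} D(Z)={3}: U {4,5,6,7}->{}; Z {3}->{} => REVISION
Total revisions = 4

Answer: 4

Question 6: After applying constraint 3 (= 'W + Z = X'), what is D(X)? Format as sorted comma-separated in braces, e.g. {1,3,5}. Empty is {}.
Constraint 1 (X < U) on D(X)={3,4,6} D(U)={3,4,5,6,7}: U {3,4,5,6,7}->{4,5,6,7}
Constraint 2 (W < U) on D(W)={3,4,5,6,7} D(U)={4,5,6,7}: W {3,4,5,6,7}->{3,4,5,6}
Constraint 3 (W + Z = X) on D(W)={3,4,5,6} D(Z)={3,4,5,7} D(X)={3,4,6}: W {3,4,5,6}->{3}; Z {3,4,5,7}->{3}; X {3,4,6}->{6}
So after constraint 3: D(X) = {6}

Answer: {6}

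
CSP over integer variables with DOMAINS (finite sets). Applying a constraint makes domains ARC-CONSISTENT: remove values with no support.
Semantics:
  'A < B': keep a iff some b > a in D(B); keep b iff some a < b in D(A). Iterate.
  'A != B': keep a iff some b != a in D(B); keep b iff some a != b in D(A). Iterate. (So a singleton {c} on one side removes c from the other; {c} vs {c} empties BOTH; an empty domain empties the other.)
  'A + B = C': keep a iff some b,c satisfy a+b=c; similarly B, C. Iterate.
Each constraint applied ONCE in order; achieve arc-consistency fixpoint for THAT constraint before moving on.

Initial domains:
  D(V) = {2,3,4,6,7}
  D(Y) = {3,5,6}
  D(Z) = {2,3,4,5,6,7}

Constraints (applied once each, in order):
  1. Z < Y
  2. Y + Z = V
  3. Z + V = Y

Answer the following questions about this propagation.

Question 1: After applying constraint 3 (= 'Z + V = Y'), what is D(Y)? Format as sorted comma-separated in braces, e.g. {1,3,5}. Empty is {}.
Answer: {}

Derivation:
Constraint 1 (Z < Y) on D(Z)={2,3,4,5,6,7} D(Y)={3,5,6}: Z {2,3,4,5,6,7}->{2,3,4,5}
Constraint 2 (Y + Z = V) on D(Y)={3,5,6} D(Z)={2,3,4,5} D(V)={2,3,4,6,7}: Y {3,5,6}->{3,5}; Z {2,3,4,5}->{2,3,4}; V {2,3,4,6,7}->{6,7}
Constraint 3 (Z + V = Y) on D(Z)={2,3,4} D(V)={6,7} D(Y)={3,5}: Z {2,3,4}->{}; V {6,7}->{}; Y {3,5}->{}
So after constraint 3: D(Y) = {}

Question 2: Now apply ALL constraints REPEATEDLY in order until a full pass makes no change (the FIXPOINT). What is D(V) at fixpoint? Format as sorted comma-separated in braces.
Answer: {}

Derivation:
pass 0 (initial): D(V)={2,3,4,6,7}
pass 1: V {2,3,4,6,7}->{}; Y {3,5,6}->{}; Z {2,3,4,5,6,7}->{}
pass 2: no change
Fixpoint after 2 passes: D(V) = {}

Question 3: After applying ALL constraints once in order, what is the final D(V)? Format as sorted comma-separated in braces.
Answer: {}

Derivation:
Constraint 1 (Z < Y) on D(Z)={2,3,4,5,6,7} D(Y)={3,5,6}: Z {2,3,4,5,6,7}->{2,3,4,5}
Constraint 2 (Y + Z = V) on D(Y)={3,5,6} D(Z)={2,3,4,5} D(V)={2,3,4,6,7}: Y {3,5,6}->{3,5}; Z {2,3,4,5}->{2,3,4}; V {2,3,4,6,7}->{6,7}
Constraint 3 (Z + V = Y) on D(Z)={2,3,4} D(V)={6,7} D(Y)={3,5}: Z {2,3,4}->{}; V {6,7}->{}; Y {3,5}->{}
So after all 3 constraints: D(V) = {}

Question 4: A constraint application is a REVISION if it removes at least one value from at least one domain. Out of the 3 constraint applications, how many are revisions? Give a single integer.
Constraint 1 (Z < Y) on D(Z)={2,3,4,5,6,7} D(Y)={3,5,6}: Z {2,3,4,5,6,7}->{2,3,4,5} => REVISION
Constraint 2 (Y + Z = V) on D(Y)={3,5,6} D(Z)={2,3,4,5} D(V)={2,3,4,6,7}: Y {3,5,6}->{3,5}; Z {2,3,4,5}->{2,3,4}; V {2,3,4,6,7}->{6,7} => REVISION
Constraint 3 (Z + V = Y) on D(Z)={2,3,4} D(V)={6,7} D(Y)={3,5}: Z {2,3,4}->{}; V {6,7}->{}; Y {3,5}->{} => REVISION
Total revisions = 3

Answer: 3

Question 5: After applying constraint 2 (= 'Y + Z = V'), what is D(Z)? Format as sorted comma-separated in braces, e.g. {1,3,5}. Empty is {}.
Answer: {2,3,4}

Derivation:
Constraint 1 (Z < Y) on D(Z)={2,3,4,5,6,7} D(Y)={3,5,6}: Z {2,3,4,5,6,7}->{2,3,4,5}
Constraint 2 (Y + Z = V) on D(Y)={3,5,6} D(Z)={2,3,4,5} D(V)={2,3,4,6,7}: Y {3,5,6}->{3,5}; Z {2,3,4,5}->{2,3,4}; V {2,3,4,6,7}->{6,7}
So after constraint 2: D(Z) = {2,3,4}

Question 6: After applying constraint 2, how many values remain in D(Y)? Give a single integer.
Answer: 2

Derivation:
Constraint 1 (Z < Y) on D(Z)={2,3,4,5,6,7} D(Y)={3,5,6}: Z {2,3,4,5,6,7}->{2,3,4,5}
Constraint 2 (Y + Z = V) on D(Y)={3,5,6} D(Z)={2,3,4,5} D(V)={2,3,4,6,7}: Y {3,5,6}->{3,5}; Z {2,3,4,5}->{2,3,4}; V {2,3,4,6,7}->{6,7}
So after constraint 2: D(Y)={3,5}, size = 2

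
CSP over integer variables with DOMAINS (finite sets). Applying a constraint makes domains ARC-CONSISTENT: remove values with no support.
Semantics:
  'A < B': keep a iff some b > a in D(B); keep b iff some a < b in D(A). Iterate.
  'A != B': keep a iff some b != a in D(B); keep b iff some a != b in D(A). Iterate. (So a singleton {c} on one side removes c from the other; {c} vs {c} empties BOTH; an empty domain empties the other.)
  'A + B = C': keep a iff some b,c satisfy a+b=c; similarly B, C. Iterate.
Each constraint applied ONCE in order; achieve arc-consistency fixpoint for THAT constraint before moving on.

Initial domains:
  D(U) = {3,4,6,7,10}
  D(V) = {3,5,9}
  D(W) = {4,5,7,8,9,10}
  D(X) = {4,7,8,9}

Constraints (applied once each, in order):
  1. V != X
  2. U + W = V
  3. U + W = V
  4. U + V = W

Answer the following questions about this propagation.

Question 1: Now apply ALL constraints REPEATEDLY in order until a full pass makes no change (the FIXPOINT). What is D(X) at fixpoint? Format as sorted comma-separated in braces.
Answer: {}

Derivation:
pass 0 (initial): D(X)={4,7,8,9}
pass 1: U {3,4,6,7,10}->{}; V {3,5,9}->{}; W {4,5,7,8,9,10}->{}
pass 2: X {4,7,8,9}->{}
pass 3: no change
Fixpoint after 3 passes: D(X) = {}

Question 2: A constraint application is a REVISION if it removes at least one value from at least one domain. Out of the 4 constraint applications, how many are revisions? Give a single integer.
Constraint 1 (V != X) on D(V)={3,5,9} D(X)={4,7,8,9}: no change => not a revision
Constraint 2 (U + W = V) on D(U)={3,4,6,7,10} D(W)={4,5,7,8,9,10} D(V)={3,5,9}: U {3,4,6,7,10}->{4}; W {4,5,7,8,9,10}->{5}; V {3,5,9}->{9} => REVISION
Constraint 3 (U + W = V) on D(U)={4} D(W)={5} D(V)={9}: no change => not a revision
Constraint 4 (U + V = W) on D(U)={4} D(V)={9} D(W)={5}: U {4}->{}; V {9}->{}; W {5}->{} => REVISION
Total revisions = 2

Answer: 2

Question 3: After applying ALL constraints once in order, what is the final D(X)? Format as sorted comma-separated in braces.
Answer: {4,7,8,9}

Derivation:
Constraint 1 (V != X) on D(V)={3,5,9} D(X)={4,7,8,9}: no change
Constraint 2 (U + W = V) on D(U)={3,4,6,7,10} D(W)={4,5,7,8,9,10} D(V)={3,5,9}: U {3,4,6,7,10}->{4}; W {4,5,7,8,9,10}->{5}; V {3,5,9}->{9}
Constraint 3 (U + W = V) on D(U)={4} D(W)={5} D(V)={9}: no change
Constraint 4 (U + V = W) on D(U)={4} D(V)={9} D(W)={5}: U {4}->{}; V {9}->{}; W {5}->{}
So after all 4 constraints: D(X) = {4,7,8,9}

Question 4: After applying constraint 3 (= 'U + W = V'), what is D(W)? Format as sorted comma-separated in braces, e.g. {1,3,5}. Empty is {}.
Constraint 1 (V != X) on D(V)={3,5,9} D(X)={4,7,8,9}: no change
Constraint 2 (U + W = V) on D(U)={3,4,6,7,10} D(W)={4,5,7,8,9,10} D(V)={3,5,9}: U {3,4,6,7,10}->{4}; W {4,5,7,8,9,10}->{5}; V {3,5,9}->{9}
Constraint 3 (U + W = V) on D(U)={4} D(W)={5} D(V)={9}: no change
So after constraint 3: D(W) = {5}

Answer: {5}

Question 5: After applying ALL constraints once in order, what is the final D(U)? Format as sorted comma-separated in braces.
Answer: {}

Derivation:
Constraint 1 (V != X) on D(V)={3,5,9} D(X)={4,7,8,9}: no change
Constraint 2 (U + W = V) on D(U)={3,4,6,7,10} D(W)={4,5,7,8,9,10} D(V)={3,5,9}: U {3,4,6,7,10}->{4}; W {4,5,7,8,9,10}->{5}; V {3,5,9}->{9}
Constraint 3 (U + W = V) on D(U)={4} D(W)={5} D(V)={9}: no change
Constraint 4 (U + V = W) on D(U)={4} D(V)={9} D(W)={5}: U {4}->{}; V {9}->{}; W {5}->{}
So after all 4 constraints: D(U) = {}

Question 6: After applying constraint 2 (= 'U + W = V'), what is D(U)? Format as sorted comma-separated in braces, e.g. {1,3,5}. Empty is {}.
Constraint 1 (V != X) on D(V)={3,5,9} D(X)={4,7,8,9}: no change
Constraint 2 (U + W = V) on D(U)={3,4,6,7,10} D(W)={4,5,7,8,9,10} D(V)={3,5,9}: U {3,4,6,7,10}->{4}; W {4,5,7,8,9,10}->{5}; V {3,5,9}->{9}
So after constraint 2: D(U) = {4}

Answer: {4}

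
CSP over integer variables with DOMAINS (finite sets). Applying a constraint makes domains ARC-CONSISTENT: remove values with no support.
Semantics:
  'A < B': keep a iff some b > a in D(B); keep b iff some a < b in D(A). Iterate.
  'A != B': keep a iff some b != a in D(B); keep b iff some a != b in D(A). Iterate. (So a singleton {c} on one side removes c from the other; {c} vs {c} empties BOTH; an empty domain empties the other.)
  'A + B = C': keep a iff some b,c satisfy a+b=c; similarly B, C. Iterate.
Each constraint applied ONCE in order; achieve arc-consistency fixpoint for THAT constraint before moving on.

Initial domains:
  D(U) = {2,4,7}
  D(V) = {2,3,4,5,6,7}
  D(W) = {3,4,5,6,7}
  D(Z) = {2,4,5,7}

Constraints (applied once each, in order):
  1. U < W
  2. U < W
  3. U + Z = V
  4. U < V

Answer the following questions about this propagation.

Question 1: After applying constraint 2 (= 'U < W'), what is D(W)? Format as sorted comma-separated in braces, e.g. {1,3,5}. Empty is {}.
Constraint 1 (U < W) on D(U)={2,4,7} D(W)={3,4,5,6,7}: U {2,4,7}->{2,4}
Constraint 2 (U < W) on D(U)={2,4} D(W)={3,4,5,6,7}: no change
So after constraint 2: D(W) = {3,4,5,6,7}

Answer: {3,4,5,6,7}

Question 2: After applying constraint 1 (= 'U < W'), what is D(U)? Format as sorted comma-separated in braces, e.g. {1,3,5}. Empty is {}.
Answer: {2,4}

Derivation:
Constraint 1 (U < W) on D(U)={2,4,7} D(W)={3,4,5,6,7}: U {2,4,7}->{2,4}
So after constraint 1: D(U) = {2,4}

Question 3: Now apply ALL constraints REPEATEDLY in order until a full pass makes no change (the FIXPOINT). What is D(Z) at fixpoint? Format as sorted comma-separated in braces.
Answer: {2,4,5}

Derivation:
pass 0 (initial): D(Z)={2,4,5,7}
pass 1: U {2,4,7}->{2,4}; V {2,3,4,5,6,7}->{4,6,7}; Z {2,4,5,7}->{2,4,5}
pass 2: no change
Fixpoint after 2 passes: D(Z) = {2,4,5}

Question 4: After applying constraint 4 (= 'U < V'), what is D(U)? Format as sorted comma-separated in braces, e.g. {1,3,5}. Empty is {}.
Constraint 1 (U < W) on D(U)={2,4,7} D(W)={3,4,5,6,7}: U {2,4,7}->{2,4}
Constraint 2 (U < W) on D(U)={2,4} D(W)={3,4,5,6,7}: no change
Constraint 3 (U + Z = V) on D(U)={2,4} D(Z)={2,4,5,7} D(V)={2,3,4,5,6,7}: Z {2,4,5,7}->{2,4,5}; V {2,3,4,5,6,7}->{4,6,7}
Constraint 4 (U < V) on D(U)={2,4} D(V)={4,6,7}: no change
So after constraint 4: D(U) = {2,4}

Answer: {2,4}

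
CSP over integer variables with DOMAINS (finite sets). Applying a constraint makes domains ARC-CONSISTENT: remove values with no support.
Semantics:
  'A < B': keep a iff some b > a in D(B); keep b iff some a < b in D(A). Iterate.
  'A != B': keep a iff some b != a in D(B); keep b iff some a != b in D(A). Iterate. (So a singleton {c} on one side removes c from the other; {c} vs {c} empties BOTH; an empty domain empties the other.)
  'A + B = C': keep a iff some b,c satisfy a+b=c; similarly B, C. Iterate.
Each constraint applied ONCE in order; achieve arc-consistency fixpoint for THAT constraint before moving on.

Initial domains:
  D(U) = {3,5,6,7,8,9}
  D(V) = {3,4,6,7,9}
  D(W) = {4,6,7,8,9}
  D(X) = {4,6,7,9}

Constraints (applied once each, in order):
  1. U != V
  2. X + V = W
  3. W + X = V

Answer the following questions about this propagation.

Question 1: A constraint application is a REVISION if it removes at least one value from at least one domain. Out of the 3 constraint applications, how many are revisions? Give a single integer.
Constraint 1 (U != V) on D(U)={3,5,6,7,8,9} D(V)={3,4,6,7,9}: no change => not a revision
Constraint 2 (X + V = W) on D(X)={4,6,7,9} D(V)={3,4,6,7,9} D(W)={4,6,7,8,9}: X {4,6,7,9}->{4,6}; V {3,4,6,7,9}->{3,4}; W {4,6,7,8,9}->{7,8,9} => REVISION
Constraint 3 (W + X = V) on D(W)={7,8,9} D(X)={4,6} D(V)={3,4}: W {7,8,9}->{}; X {4,6}->{}; V {3,4}->{} => REVISION
Total revisions = 2

Answer: 2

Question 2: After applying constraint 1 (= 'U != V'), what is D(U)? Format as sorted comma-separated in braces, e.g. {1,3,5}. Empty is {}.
Constraint 1 (U != V) on D(U)={3,5,6,7,8,9} D(V)={3,4,6,7,9}: no change
So after constraint 1: D(U) = {3,5,6,7,8,9}

Answer: {3,5,6,7,8,9}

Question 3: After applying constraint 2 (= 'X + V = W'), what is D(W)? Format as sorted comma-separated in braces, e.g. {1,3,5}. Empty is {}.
Answer: {7,8,9}

Derivation:
Constraint 1 (U != V) on D(U)={3,5,6,7,8,9} D(V)={3,4,6,7,9}: no change
Constraint 2 (X + V = W) on D(X)={4,6,7,9} D(V)={3,4,6,7,9} D(W)={4,6,7,8,9}: X {4,6,7,9}->{4,6}; V {3,4,6,7,9}->{3,4}; W {4,6,7,8,9}->{7,8,9}
So after constraint 2: D(W) = {7,8,9}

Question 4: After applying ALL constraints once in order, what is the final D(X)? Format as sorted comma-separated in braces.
Answer: {}

Derivation:
Constraint 1 (U != V) on D(U)={3,5,6,7,8,9} D(V)={3,4,6,7,9}: no change
Constraint 2 (X + V = W) on D(X)={4,6,7,9} D(V)={3,4,6,7,9} D(W)={4,6,7,8,9}: X {4,6,7,9}->{4,6}; V {3,4,6,7,9}->{3,4}; W {4,6,7,8,9}->{7,8,9}
Constraint 3 (W + X = V) on D(W)={7,8,9} D(X)={4,6} D(V)={3,4}: W {7,8,9}->{}; X {4,6}->{}; V {3,4}->{}
So after all 3 constraints: D(X) = {}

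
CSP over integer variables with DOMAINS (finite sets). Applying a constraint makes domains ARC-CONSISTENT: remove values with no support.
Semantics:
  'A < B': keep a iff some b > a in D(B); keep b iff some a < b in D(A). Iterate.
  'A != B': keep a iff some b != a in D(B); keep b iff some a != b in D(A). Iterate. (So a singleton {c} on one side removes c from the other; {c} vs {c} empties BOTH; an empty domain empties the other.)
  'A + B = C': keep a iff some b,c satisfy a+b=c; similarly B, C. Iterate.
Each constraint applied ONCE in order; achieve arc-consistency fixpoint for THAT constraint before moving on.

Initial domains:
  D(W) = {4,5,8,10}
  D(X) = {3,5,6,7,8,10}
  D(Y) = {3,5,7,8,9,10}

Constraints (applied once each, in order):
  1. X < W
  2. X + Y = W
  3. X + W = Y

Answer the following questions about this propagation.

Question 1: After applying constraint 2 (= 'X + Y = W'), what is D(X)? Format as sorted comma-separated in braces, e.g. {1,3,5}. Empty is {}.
Answer: {3,5,7}

Derivation:
Constraint 1 (X < W) on D(X)={3,5,6,7,8,10} D(W)={4,5,8,10}: X {3,5,6,7,8,10}->{3,5,6,7,8}
Constraint 2 (X + Y = W) on D(X)={3,5,6,7,8} D(Y)={3,5,7,8,9,10} D(W)={4,5,8,10}: X {3,5,6,7,8}->{3,5,7}; Y {3,5,7,8,9,10}->{3,5,7}; W {4,5,8,10}->{8,10}
So after constraint 2: D(X) = {3,5,7}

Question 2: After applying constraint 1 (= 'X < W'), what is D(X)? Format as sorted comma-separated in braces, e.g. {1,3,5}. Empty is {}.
Constraint 1 (X < W) on D(X)={3,5,6,7,8,10} D(W)={4,5,8,10}: X {3,5,6,7,8,10}->{3,5,6,7,8}
So after constraint 1: D(X) = {3,5,6,7,8}

Answer: {3,5,6,7,8}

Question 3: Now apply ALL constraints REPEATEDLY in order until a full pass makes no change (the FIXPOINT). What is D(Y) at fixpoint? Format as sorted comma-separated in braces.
Answer: {}

Derivation:
pass 0 (initial): D(Y)={3,5,7,8,9,10}
pass 1: W {4,5,8,10}->{}; X {3,5,6,7,8,10}->{}; Y {3,5,7,8,9,10}->{}
pass 2: no change
Fixpoint after 2 passes: D(Y) = {}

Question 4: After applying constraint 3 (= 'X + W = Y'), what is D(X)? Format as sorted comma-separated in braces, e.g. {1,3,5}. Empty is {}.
Answer: {}

Derivation:
Constraint 1 (X < W) on D(X)={3,5,6,7,8,10} D(W)={4,5,8,10}: X {3,5,6,7,8,10}->{3,5,6,7,8}
Constraint 2 (X + Y = W) on D(X)={3,5,6,7,8} D(Y)={3,5,7,8,9,10} D(W)={4,5,8,10}: X {3,5,6,7,8}->{3,5,7}; Y {3,5,7,8,9,10}->{3,5,7}; W {4,5,8,10}->{8,10}
Constraint 3 (X + W = Y) on D(X)={3,5,7} D(W)={8,10} D(Y)={3,5,7}: X {3,5,7}->{}; W {8,10}->{}; Y {3,5,7}->{}
So after constraint 3: D(X) = {}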